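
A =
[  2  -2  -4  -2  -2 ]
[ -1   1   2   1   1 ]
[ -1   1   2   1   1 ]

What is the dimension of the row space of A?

1

Row reduce to echelon form.
R2 ← R2 + (1/2)·R1: [0, 0, 0, 0, 0]
R3 ← R3 + (1/2)·R1: [0, 0, 0, 0, 0]
Echelon form has 1 nonzero row, so rank(A) = 1.
The row space has dimension equal to the rank: 1.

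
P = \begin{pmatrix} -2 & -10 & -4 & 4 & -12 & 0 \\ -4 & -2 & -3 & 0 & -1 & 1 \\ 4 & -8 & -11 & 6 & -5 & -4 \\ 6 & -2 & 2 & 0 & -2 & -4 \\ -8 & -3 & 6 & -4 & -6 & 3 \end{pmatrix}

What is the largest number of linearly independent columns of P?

4

Row reduce to echelon form.
R2 ← R2 − (2)·R1: [0, 18, 5, -8, 23, 1]
R3 ← R3 + (2)·R1: [0, -28, -19, 14, -29, -4]
R4 ← R4 + (3)·R1: [0, -32, -10, 12, -38, -4]
R5 ← R5 − (4)·R1: [0, 37, 22, -20, 42, 3]
R3 ← R3 + (14/9)·R2: [0, 0, -101/9, 14/9, 61/9, -22/9]
R4 ← R4 + (16/9)·R2: [0, 0, -10/9, -20/9, 26/9, -20/9]
R5 ← R5 − (37/18)·R2: [0, 0, 211/18, -32/9, -95/18, 17/18]
R4 ← R4 − (10/101)·R3: [0, 0, 0, -240/101, 224/101, -200/101]
R5 ← R5 + (211/202)·R3: [0, 0, 0, -195/101, 182/101, -325/202]
R5 ← R5 − (13/16)·R4: [0, 0, 0, 0, 0, 0]
Echelon form has 4 nonzero rows, so rank(P) = 4.
The rank gives the maximum number of linearly independent columns: 4.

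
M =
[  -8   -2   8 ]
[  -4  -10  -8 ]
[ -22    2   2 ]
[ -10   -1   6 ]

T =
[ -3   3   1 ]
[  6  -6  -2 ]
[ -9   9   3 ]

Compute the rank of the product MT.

1

First compute MT:
[[-60,  60,  20],
 [ 24, -24,  -8],
 [ 60, -60, -20],
 [-30,  30,  10]]
Now row reduce the product.
R2 ← R2 + (2/5)·R1: [0, 0, 0]
R3 ← R3 + R1: [0, 0, 0]
R4 ← R4 − (1/2)·R1: [0, 0, 0]
1 nonzero row, so rank(MT) = 1.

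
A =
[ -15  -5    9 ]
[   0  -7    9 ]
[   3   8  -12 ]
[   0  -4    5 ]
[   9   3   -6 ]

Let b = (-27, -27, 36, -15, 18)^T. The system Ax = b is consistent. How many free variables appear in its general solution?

Row reduce the augmented matrix [A | b].
R3 ← R3 + (1/5)·R1: [0, 7, -51/5, 153/5]
R5 ← R5 + (3/5)·R1: [0, 0, -3/5, 9/5]
R3 ← R3 + R2: [0, 0, -6/5, 18/5]
R4 ← R4 − (4/7)·R2: [0, 0, -1/7, 3/7]
R4 ← R4 − (5/42)·R3: [0, 0, 0, 0]
R5 ← R5 − (1/2)·R3: [0, 0, 0, 0]
The echelon form has 3 nonzero rows, and every pivot lies in the first 3 columns, so rank(A) = rank([A|b]) = 3.
The system is consistent.
Free variables = (unknowns) − (rank) = 3 − 3 = 0.

0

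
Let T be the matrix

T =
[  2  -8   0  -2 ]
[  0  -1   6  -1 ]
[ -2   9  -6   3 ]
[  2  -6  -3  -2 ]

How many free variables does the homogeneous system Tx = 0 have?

1

Row reduce to echelon form.
R3 ← R3 + R1: [0, 1, -6, 1]
R4 ← R4 − R1: [0, 2, -3, 0]
R3 ← R3 + R2: [0, 0, 0, 0]
R4 ← R4 + (2)·R2: [0, 0, 9, -2]
Swap R3 ↔ R4
3 nonzero rows, so rank(T) = 3.
T has 4 columns; by rank–nullity, nullity = 4 − 3 = 1.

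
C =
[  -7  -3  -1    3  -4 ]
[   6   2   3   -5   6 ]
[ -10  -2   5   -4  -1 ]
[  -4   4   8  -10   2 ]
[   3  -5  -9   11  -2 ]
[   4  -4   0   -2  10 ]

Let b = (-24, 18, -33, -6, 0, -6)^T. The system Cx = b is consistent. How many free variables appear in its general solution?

Row reduce the augmented matrix [C | b].
R2 ← R2 + (6/7)·R1: [0, -4/7, 15/7, -17/7, 18/7, -18/7]
R3 ← R3 − (10/7)·R1: [0, 16/7, 45/7, -58/7, 33/7, 9/7]
R4 ← R4 − (4/7)·R1: [0, 40/7, 60/7, -82/7, 30/7, 54/7]
R5 ← R5 + (3/7)·R1: [0, -44/7, -66/7, 86/7, -26/7, -72/7]
R6 ← R6 + (4/7)·R1: [0, -40/7, -4/7, -2/7, 54/7, -138/7]
R3 ← R3 + (4)·R2: [0, 0, 15, -18, 15, -9]
R4 ← R4 + (10)·R2: [0, 0, 30, -36, 30, -18]
R5 ← R5 − (11)·R2: [0, 0, -33, 39, -32, 18]
R6 ← R6 − (10)·R2: [0, 0, -22, 24, -18, 6]
R4 ← R4 − (2)·R3: [0, 0, 0, 0, 0, 0]
R5 ← R5 + (11/5)·R3: [0, 0, 0, -3/5, 1, -9/5]
R6 ← R6 + (22/15)·R3: [0, 0, 0, -12/5, 4, -36/5]
Swap R4 ↔ R5
R6 ← R6 − (4)·R4: [0, 0, 0, 0, 0, 0]
The echelon form has 4 nonzero rows, and every pivot lies in the first 5 columns, so rank(C) = rank([C|b]) = 4.
The system is consistent.
Free variables = (unknowns) − (rank) = 5 − 4 = 1.

1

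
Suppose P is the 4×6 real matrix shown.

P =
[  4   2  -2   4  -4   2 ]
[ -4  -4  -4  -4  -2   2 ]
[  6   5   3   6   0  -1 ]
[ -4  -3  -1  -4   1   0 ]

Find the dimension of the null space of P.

4

Row reduce to echelon form.
R2 ← R2 + R1: [0, -2, -6, 0, -6, 4]
R3 ← R3 − (3/2)·R1: [0, 2, 6, 0, 6, -4]
R4 ← R4 + R1: [0, -1, -3, 0, -3, 2]
R3 ← R3 + R2: [0, 0, 0, 0, 0, 0]
R4 ← R4 − (1/2)·R2: [0, 0, 0, 0, 0, 0]
2 nonzero rows, so rank(P) = 2.
P has 6 columns; by rank–nullity, nullity = 6 − 2 = 4.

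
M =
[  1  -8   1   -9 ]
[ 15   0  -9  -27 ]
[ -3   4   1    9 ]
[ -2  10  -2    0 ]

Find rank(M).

Row reduce to echelon form.
R2 ← R2 − (15)·R1: [0, 120, -24, 108]
R3 ← R3 + (3)·R1: [0, -20, 4, -18]
R4 ← R4 + (2)·R1: [0, -6, 0, -18]
R3 ← R3 + (1/6)·R2: [0, 0, 0, 0]
R4 ← R4 + (1/20)·R2: [0, 0, -6/5, -63/5]
Swap R3 ↔ R4
Echelon form has 3 nonzero rows, so rank(M) = 3.

3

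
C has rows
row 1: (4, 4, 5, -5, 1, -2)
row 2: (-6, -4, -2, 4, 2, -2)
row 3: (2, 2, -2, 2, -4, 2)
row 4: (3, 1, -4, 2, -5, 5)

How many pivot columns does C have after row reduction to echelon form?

Row reduce to echelon form.
R2 ← R2 + (3/2)·R1: [0, 2, 11/2, -7/2, 7/2, -5]
R3 ← R3 − (1/2)·R1: [0, 0, -9/2, 9/2, -9/2, 3]
R4 ← R4 − (3/4)·R1: [0, -2, -31/4, 23/4, -23/4, 13/2]
R4 ← R4 + R2: [0, 0, -9/4, 9/4, -9/4, 3/2]
R4 ← R4 − (1/2)·R3: [0, 0, 0, 0, 0, 0]
Echelon form has 3 nonzero rows, so rank(C) = 3.
Each nonzero row contributes one pivot column: 3 pivot columns.

3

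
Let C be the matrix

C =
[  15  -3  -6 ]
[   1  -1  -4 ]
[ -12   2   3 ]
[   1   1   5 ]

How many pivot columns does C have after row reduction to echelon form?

2

Row reduce to echelon form.
R2 ← R2 − (1/15)·R1: [0, -4/5, -18/5]
R3 ← R3 + (4/5)·R1: [0, -2/5, -9/5]
R4 ← R4 − (1/15)·R1: [0, 6/5, 27/5]
R3 ← R3 − (1/2)·R2: [0, 0, 0]
R4 ← R4 + (3/2)·R2: [0, 0, 0]
Echelon form has 2 nonzero rows, so rank(C) = 2.
Each nonzero row contributes one pivot column: 2 pivot columns.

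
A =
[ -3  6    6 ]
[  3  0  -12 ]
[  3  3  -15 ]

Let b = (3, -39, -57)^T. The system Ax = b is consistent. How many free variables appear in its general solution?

Row reduce the augmented matrix [A | b].
R2 ← R2 + R1: [0, 6, -6, -36]
R3 ← R3 + R1: [0, 9, -9, -54]
R3 ← R3 − (3/2)·R2: [0, 0, 0, 0]
The echelon form has 2 nonzero rows, and every pivot lies in the first 3 columns, so rank(A) = rank([A|b]) = 2.
The system is consistent.
Free variables = (unknowns) − (rank) = 3 − 2 = 1.

1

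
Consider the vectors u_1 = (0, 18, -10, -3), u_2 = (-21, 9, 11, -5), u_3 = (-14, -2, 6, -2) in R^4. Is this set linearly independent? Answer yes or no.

yes

Form the matrix with these vectors as rows and row reduce.
Swap R1 ↔ R2
R3 ← R3 − (2/3)·R1: [0, -8, -4/3, 4/3]
R3 ← R3 + (4/9)·R2: [0, 0, -52/9, 0]
3 nonzero rows, so the 3 vectors span a space of dimension 3.
Since 3 = 3, the vectors are linearly independent.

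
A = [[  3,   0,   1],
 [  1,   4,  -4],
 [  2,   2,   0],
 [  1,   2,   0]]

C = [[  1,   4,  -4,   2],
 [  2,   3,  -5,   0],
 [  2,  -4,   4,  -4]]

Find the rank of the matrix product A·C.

First compute AC:
[[  5,   8,  -8,   2],
 [  1,  32, -40,  18],
 [  6,  14, -18,   4],
 [  5,  10, -14,   2]]
Now row reduce the product.
R2 ← R2 − (1/5)·R1: [0, 152/5, -192/5, 88/5]
R3 ← R3 − (6/5)·R1: [0, 22/5, -42/5, 8/5]
R4 ← R4 − R1: [0, 2, -6, 0]
R3 ← R3 − (11/76)·R2: [0, 0, -54/19, -18/19]
R4 ← R4 − (5/76)·R2: [0, 0, -66/19, -22/19]
R4 ← R4 − (11/9)·R3: [0, 0, 0, 0]
3 nonzero rows, so rank(AC) = 3.

3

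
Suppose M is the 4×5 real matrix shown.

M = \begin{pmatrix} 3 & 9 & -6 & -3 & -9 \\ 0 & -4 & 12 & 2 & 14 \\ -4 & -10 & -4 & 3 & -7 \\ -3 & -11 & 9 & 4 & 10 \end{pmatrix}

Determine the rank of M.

3

Row reduce to echelon form.
R3 ← R3 + (4/3)·R1: [0, 2, -12, -1, -19]
R4 ← R4 + R1: [0, -2, 3, 1, 1]
R3 ← R3 + (1/2)·R2: [0, 0, -6, 0, -12]
R4 ← R4 − (1/2)·R2: [0, 0, -3, 0, -6]
R4 ← R4 − (1/2)·R3: [0, 0, 0, 0, 0]
Echelon form has 3 nonzero rows, so rank(M) = 3.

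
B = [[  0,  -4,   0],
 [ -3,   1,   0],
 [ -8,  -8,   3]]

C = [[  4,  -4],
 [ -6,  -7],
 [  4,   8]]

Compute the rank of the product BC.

First compute BC:
[[ 24,  28],
 [-18,   5],
 [ 28, 112]]
Now row reduce the product.
R2 ← R2 + (3/4)·R1: [0, 26]
R3 ← R3 − (7/6)·R1: [0, 238/3]
R3 ← R3 − (119/39)·R2: [0, 0]
2 nonzero rows, so rank(BC) = 2.

2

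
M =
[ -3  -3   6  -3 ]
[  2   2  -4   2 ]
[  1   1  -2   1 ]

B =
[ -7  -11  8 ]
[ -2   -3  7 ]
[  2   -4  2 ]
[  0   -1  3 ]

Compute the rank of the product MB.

First compute MB:
[[ 39,  21, -42],
 [-26, -14,  28],
 [-13,  -7,  14]]
Now row reduce the product.
R2 ← R2 + (2/3)·R1: [0, 0, 0]
R3 ← R3 + (1/3)·R1: [0, 0, 0]
1 nonzero row, so rank(MB) = 1.

1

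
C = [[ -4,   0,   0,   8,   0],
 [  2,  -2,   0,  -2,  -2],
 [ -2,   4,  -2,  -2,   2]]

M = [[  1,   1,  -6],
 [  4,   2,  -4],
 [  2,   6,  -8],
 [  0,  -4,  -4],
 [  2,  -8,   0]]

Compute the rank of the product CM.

3

First compute CM:
[[ -4, -36,  -8],
 [-10,  22,   4],
 [ 14, -14,  20]]
Now row reduce the product.
R2 ← R2 − (5/2)·R1: [0, 112, 24]
R3 ← R3 + (7/2)·R1: [0, -140, -8]
R3 ← R3 + (5/4)·R2: [0, 0, 22]
3 nonzero rows, so rank(CM) = 3.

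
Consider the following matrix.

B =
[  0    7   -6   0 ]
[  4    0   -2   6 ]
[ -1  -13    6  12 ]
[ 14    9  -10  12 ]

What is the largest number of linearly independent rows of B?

Row reduce to echelon form.
Swap R1 ↔ R2
R3 ← R3 + (1/4)·R1: [0, -13, 11/2, 27/2]
R4 ← R4 − (7/2)·R1: [0, 9, -3, -9]
R3 ← R3 + (13/7)·R2: [0, 0, -79/14, 27/2]
R4 ← R4 − (9/7)·R2: [0, 0, 33/7, -9]
R4 ← R4 + (66/79)·R3: [0, 0, 0, 180/79]
Echelon form has 4 nonzero rows, so rank(B) = 4.
The rank gives the maximum number of linearly independent rows: 4.

4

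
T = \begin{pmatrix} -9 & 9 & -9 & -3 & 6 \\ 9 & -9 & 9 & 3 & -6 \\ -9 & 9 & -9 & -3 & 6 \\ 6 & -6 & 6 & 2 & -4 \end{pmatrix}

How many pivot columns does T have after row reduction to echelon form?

1

Row reduce to echelon form.
R2 ← R2 + R1: [0, 0, 0, 0, 0]
R3 ← R3 − R1: [0, 0, 0, 0, 0]
R4 ← R4 + (2/3)·R1: [0, 0, 0, 0, 0]
Echelon form has 1 nonzero row, so rank(T) = 1.
Each nonzero row contributes one pivot column: 1 pivot columns.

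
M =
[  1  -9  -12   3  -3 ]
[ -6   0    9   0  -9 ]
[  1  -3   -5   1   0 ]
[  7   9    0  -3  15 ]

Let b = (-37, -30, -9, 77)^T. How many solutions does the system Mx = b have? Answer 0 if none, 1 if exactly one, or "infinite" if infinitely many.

infinite

Row reduce the augmented matrix [M | b].
R2 ← R2 + (6)·R1: [0, -54, -63, 18, -27, -252]
R3 ← R3 − R1: [0, 6, 7, -2, 3, 28]
R4 ← R4 − (7)·R1: [0, 72, 84, -24, 36, 336]
R3 ← R3 + (1/9)·R2: [0, 0, 0, 0, 0, 0]
R4 ← R4 + (4/3)·R2: [0, 0, 0, 0, 0, 0]
The echelon form has 2 nonzero rows, and every pivot lies in the first 5 columns, so rank(M) = rank([M|b]) = 2.
The system is consistent.
rank = 2 < 5 unknowns, so there are infinitely many solutions.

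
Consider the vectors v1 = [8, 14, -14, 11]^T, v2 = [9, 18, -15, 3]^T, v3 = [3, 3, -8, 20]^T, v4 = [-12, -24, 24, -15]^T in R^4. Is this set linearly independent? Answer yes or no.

yes

Form the matrix with these vectors as rows and row reduce.
R2 ← R2 − (9/8)·R1: [0, 9/4, 3/4, -75/8]
R3 ← R3 − (3/8)·R1: [0, -9/4, -11/4, 127/8]
R4 ← R4 + (3/2)·R1: [0, -3, 3, 3/2]
R3 ← R3 + R2: [0, 0, -2, 13/2]
R4 ← R4 + (4/3)·R2: [0, 0, 4, -11]
R4 ← R4 + (2)·R3: [0, 0, 0, 2]
4 nonzero rows, so the 4 vectors span a space of dimension 4.
Since 4 = 4, the vectors are linearly independent.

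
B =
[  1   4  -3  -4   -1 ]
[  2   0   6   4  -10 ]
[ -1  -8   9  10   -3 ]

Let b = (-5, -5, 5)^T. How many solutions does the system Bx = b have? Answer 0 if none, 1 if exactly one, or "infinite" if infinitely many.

0

Row reduce the augmented matrix [B | b].
R2 ← R2 − (2)·R1: [0, -8, 12, 12, -8, 5]
R3 ← R3 + R1: [0, -4, 6, 6, -4, 0]
R3 ← R3 − (1/2)·R2: [0, 0, 0, 0, 0, -5/2]
The echelon form has 3 nonzero rows; the last pivot sits in the augmented column, so rank(B) = 2 but rank([B|b]) = 3.
Since the ranks differ, the system is inconsistent.
It has no solutions.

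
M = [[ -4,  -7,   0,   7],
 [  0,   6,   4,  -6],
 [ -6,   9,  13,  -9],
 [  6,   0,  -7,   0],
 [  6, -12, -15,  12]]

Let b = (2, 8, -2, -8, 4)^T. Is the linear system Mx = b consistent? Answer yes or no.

no

Row reduce the augmented matrix [M | b].
R3 ← R3 − (3/2)·R1: [0, 39/2, 13, -39/2, -5]
R4 ← R4 + (3/2)·R1: [0, -21/2, -7, 21/2, -5]
R5 ← R5 + (3/2)·R1: [0, -45/2, -15, 45/2, 7]
R3 ← R3 − (13/4)·R2: [0, 0, 0, 0, -31]
R4 ← R4 + (7/4)·R2: [0, 0, 0, 0, 9]
R5 ← R5 + (15/4)·R2: [0, 0, 0, 0, 37]
R4 ← R4 + (9/31)·R3: [0, 0, 0, 0, 0]
R5 ← R5 + (37/31)·R3: [0, 0, 0, 0, 0]
The echelon form has 3 nonzero rows; the last pivot sits in the augmented column, so rank(M) = 2 but rank([M|b]) = 3.
Since the ranks differ, the system is inconsistent.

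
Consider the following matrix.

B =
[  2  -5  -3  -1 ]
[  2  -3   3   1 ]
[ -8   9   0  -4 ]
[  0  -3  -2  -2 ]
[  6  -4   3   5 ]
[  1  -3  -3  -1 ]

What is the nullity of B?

Row reduce to echelon form.
R2 ← R2 − R1: [0, 2, 6, 2]
R3 ← R3 + (4)·R1: [0, -11, -12, -8]
R5 ← R5 − (3)·R1: [0, 11, 12, 8]
R6 ← R6 − (1/2)·R1: [0, -1/2, -3/2, -1/2]
R3 ← R3 + (11/2)·R2: [0, 0, 21, 3]
R4 ← R4 + (3/2)·R2: [0, 0, 7, 1]
R5 ← R5 − (11/2)·R2: [0, 0, -21, -3]
R6 ← R6 + (1/4)·R2: [0, 0, 0, 0]
R4 ← R4 − (1/3)·R3: [0, 0, 0, 0]
R5 ← R5 + R3: [0, 0, 0, 0]
3 nonzero rows, so rank(B) = 3.
B has 4 columns; by rank–nullity, nullity = 4 − 3 = 1.

1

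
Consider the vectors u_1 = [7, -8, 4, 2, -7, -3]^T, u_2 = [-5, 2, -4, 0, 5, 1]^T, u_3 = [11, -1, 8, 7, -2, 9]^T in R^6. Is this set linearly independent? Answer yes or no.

Form the matrix with these vectors as rows and row reduce.
R2 ← R2 + (5/7)·R1: [0, -26/7, -8/7, 10/7, 0, -8/7]
R3 ← R3 − (11/7)·R1: [0, 81/7, 12/7, 27/7, 9, 96/7]
R3 ← R3 + (81/26)·R2: [0, 0, -24/13, 108/13, 9, 132/13]
3 nonzero rows, so the 3 vectors span a space of dimension 3.
Since 3 = 3, the vectors are linearly independent.

yes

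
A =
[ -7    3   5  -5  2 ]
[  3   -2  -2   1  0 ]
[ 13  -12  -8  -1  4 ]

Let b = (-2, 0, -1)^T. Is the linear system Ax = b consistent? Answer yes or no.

no

Row reduce the augmented matrix [A | b].
R2 ← R2 + (3/7)·R1: [0, -5/7, 1/7, -8/7, 6/7, -6/7]
R3 ← R3 + (13/7)·R1: [0, -45/7, 9/7, -72/7, 54/7, -33/7]
R3 ← R3 − (9)·R2: [0, 0, 0, 0, 0, 3]
The echelon form has 3 nonzero rows; the last pivot sits in the augmented column, so rank(A) = 2 but rank([A|b]) = 3.
Since the ranks differ, the system is inconsistent.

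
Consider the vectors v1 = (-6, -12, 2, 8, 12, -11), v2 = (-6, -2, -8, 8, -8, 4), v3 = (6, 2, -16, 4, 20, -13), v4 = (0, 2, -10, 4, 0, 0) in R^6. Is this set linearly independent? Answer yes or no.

Form the matrix with these vectors as rows and row reduce.
R2 ← R2 − R1: [0, 10, -10, 0, -20, 15]
R3 ← R3 + R1: [0, -10, -14, 12, 32, -24]
R3 ← R3 + R2: [0, 0, -24, 12, 12, -9]
R4 ← R4 − (1/5)·R2: [0, 0, -8, 4, 4, -3]
R4 ← R4 − (1/3)·R3: [0, 0, 0, 0, 0, 0]
3 nonzero rows, so the 4 vectors span a space of dimension 3.
Since 3 < 4, the vectors are linearly dependent.

no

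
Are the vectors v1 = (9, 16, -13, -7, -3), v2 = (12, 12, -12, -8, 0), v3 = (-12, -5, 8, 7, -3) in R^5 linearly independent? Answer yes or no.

Form the matrix with these vectors as rows and row reduce.
R2 ← R2 − (4/3)·R1: [0, -28/3, 16/3, 4/3, 4]
R3 ← R3 + (4/3)·R1: [0, 49/3, -28/3, -7/3, -7]
R3 ← R3 + (7/4)·R2: [0, 0, 0, 0, 0]
2 nonzero rows, so the 3 vectors span a space of dimension 2.
Since 2 < 3, the vectors are linearly dependent.

no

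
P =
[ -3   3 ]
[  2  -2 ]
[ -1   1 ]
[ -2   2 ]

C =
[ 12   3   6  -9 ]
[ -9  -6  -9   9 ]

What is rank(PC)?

1

First compute PC:
[[-63, -27, -45,  54],
 [ 42,  18,  30, -36],
 [-21,  -9, -15,  18],
 [-42, -18, -30,  36]]
Now row reduce the product.
R2 ← R2 + (2/3)·R1: [0, 0, 0, 0]
R3 ← R3 − (1/3)·R1: [0, 0, 0, 0]
R4 ← R4 − (2/3)·R1: [0, 0, 0, 0]
1 nonzero row, so rank(PC) = 1.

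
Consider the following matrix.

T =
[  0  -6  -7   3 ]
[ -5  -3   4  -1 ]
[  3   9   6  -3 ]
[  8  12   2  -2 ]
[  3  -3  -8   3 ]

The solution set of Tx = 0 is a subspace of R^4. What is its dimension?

Row reduce to echelon form.
Swap R1 ↔ R2
R3 ← R3 + (3/5)·R1: [0, 36/5, 42/5, -18/5]
R4 ← R4 + (8/5)·R1: [0, 36/5, 42/5, -18/5]
R5 ← R5 + (3/5)·R1: [0, -24/5, -28/5, 12/5]
R3 ← R3 + (6/5)·R2: [0, 0, 0, 0]
R4 ← R4 + (6/5)·R2: [0, 0, 0, 0]
R5 ← R5 − (4/5)·R2: [0, 0, 0, 0]
2 nonzero rows, so rank(T) = 2.
T has 4 columns; by rank–nullity, nullity = 4 − 2 = 2.

2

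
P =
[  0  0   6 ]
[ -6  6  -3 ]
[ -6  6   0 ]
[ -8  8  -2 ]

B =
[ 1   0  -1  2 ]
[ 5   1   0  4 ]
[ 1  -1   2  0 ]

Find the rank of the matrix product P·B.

First compute PB:
[[  6,  -6,  12,   0],
 [ 21,   9,   0,  12],
 [ 24,   6,   6,  12],
 [ 30,  10,   4,  16]]
Now row reduce the product.
R2 ← R2 − (7/2)·R1: [0, 30, -42, 12]
R3 ← R3 − (4)·R1: [0, 30, -42, 12]
R4 ← R4 − (5)·R1: [0, 40, -56, 16]
R3 ← R3 − R2: [0, 0, 0, 0]
R4 ← R4 − (4/3)·R2: [0, 0, 0, 0]
2 nonzero rows, so rank(PB) = 2.

2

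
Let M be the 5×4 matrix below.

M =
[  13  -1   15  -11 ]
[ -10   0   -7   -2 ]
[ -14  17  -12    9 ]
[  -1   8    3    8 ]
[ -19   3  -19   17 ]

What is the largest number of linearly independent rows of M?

Row reduce to echelon form.
R2 ← R2 + (10/13)·R1: [0, -10/13, 59/13, -136/13]
R3 ← R3 + (14/13)·R1: [0, 207/13, 54/13, -37/13]
R4 ← R4 + (1/13)·R1: [0, 103/13, 54/13, 93/13]
R5 ← R5 + (19/13)·R1: [0, 20/13, 38/13, 12/13]
R3 ← R3 + (207/10)·R2: [0, 0, 981/10, -1097/5]
R4 ← R4 + (103/10)·R2: [0, 0, 509/10, -503/5]
R5 ← R5 + (2)·R2: [0, 0, 12, -20]
R4 ← R4 − (509/981)·R3: [0, 0, 0, 12986/981]
R5 ← R5 − (40/327)·R3: [0, 0, 0, 2236/327]
R5 ← R5 − (78/151)·R4: [0, 0, 0, 0]
Echelon form has 4 nonzero rows, so rank(M) = 4.
The rank gives the maximum number of linearly independent rows: 4.

4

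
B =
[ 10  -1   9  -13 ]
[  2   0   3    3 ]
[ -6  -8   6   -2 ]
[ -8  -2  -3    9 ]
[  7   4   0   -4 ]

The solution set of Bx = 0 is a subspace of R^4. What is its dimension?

1

Row reduce to echelon form.
R2 ← R2 − (1/5)·R1: [0, 1/5, 6/5, 28/5]
R3 ← R3 + (3/5)·R1: [0, -43/5, 57/5, -49/5]
R4 ← R4 + (4/5)·R1: [0, -14/5, 21/5, -7/5]
R5 ← R5 − (7/10)·R1: [0, 47/10, -63/10, 51/10]
R3 ← R3 + (43)·R2: [0, 0, 63, 231]
R4 ← R4 + (14)·R2: [0, 0, 21, 77]
R5 ← R5 − (47/2)·R2: [0, 0, -69/2, -253/2]
R4 ← R4 − (1/3)·R3: [0, 0, 0, 0]
R5 ← R5 + (23/42)·R3: [0, 0, 0, 0]
3 nonzero rows, so rank(B) = 3.
B has 4 columns; by rank–nullity, nullity = 4 − 3 = 1.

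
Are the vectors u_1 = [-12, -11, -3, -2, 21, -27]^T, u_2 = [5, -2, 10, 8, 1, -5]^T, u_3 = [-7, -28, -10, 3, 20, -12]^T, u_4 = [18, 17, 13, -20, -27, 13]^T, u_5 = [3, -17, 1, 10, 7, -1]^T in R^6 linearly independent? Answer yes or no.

no

Form the matrix with these vectors as rows and row reduce.
R2 ← R2 + (5/12)·R1: [0, -79/12, 35/4, 43/6, 39/4, -65/4]
R3 ← R3 − (7/12)·R1: [0, -259/12, -33/4, 25/6, 31/4, 15/4]
R4 ← R4 + (3/2)·R1: [0, 1/2, 17/2, -23, 9/2, -55/2]
R5 ← R5 + (1/4)·R1: [0, -79/4, 1/4, 19/2, 49/4, -31/4]
R3 ← R3 − (259/79)·R2: [0, 0, -2918/79, -1527/79, -1913/79, 4505/79]
R4 ← R4 + (6/79)·R2: [0, 0, 724/79, -1774/79, 414/79, -2270/79]
R5 ← R5 − (3)·R2: [0, 0, -26, -12, -17, 41]
R4 ← R4 + (362/1459)·R3: [0, 0, 0, -39760/1459, -1120/1459, -21280/1459]
R5 ← R5 − (1027/1459)·R3: [0, 0, 0, 2343/1459, 66/1459, 1254/1459]
R5 ← R5 + (33/560)·R4: [0, 0, 0, 0, 0, 0]
4 nonzero rows, so the 5 vectors span a space of dimension 4.
Since 4 < 5, the vectors are linearly dependent.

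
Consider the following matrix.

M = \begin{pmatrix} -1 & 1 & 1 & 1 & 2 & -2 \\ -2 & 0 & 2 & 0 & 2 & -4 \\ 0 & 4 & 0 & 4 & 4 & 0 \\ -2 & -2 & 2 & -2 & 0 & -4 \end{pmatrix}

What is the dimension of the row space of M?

2

Row reduce to echelon form.
R2 ← R2 − (2)·R1: [0, -2, 0, -2, -2, 0]
R4 ← R4 − (2)·R1: [0, -4, 0, -4, -4, 0]
R3 ← R3 + (2)·R2: [0, 0, 0, 0, 0, 0]
R4 ← R4 − (2)·R2: [0, 0, 0, 0, 0, 0]
Echelon form has 2 nonzero rows, so rank(M) = 2.
The row space has dimension equal to the rank: 2.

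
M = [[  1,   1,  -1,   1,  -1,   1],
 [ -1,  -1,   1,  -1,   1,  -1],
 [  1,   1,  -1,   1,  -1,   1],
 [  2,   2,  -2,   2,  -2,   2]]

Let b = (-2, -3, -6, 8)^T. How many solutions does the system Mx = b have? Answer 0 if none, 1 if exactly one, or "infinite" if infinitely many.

0

Row reduce the augmented matrix [M | b].
R2 ← R2 + R1: [0, 0, 0, 0, 0, 0, -5]
R3 ← R3 − R1: [0, 0, 0, 0, 0, 0, -4]
R4 ← R4 − (2)·R1: [0, 0, 0, 0, 0, 0, 12]
R3 ← R3 − (4/5)·R2: [0, 0, 0, 0, 0, 0, 0]
R4 ← R4 + (12/5)·R2: [0, 0, 0, 0, 0, 0, 0]
The echelon form has 2 nonzero rows; the last pivot sits in the augmented column, so rank(M) = 1 but rank([M|b]) = 2.
Since the ranks differ, the system is inconsistent.
It has no solutions.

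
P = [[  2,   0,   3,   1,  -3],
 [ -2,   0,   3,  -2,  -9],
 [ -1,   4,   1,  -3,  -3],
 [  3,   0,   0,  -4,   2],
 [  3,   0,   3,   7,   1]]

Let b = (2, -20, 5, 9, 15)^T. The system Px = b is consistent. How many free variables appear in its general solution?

Row reduce the augmented matrix [P | b].
R2 ← R2 + R1: [0, 0, 6, -1, -12, -18]
R3 ← R3 + (1/2)·R1: [0, 4, 5/2, -5/2, -9/2, 6]
R4 ← R4 − (3/2)·R1: [0, 0, -9/2, -11/2, 13/2, 6]
R5 ← R5 − (3/2)·R1: [0, 0, -3/2, 11/2, 11/2, 12]
Swap R2 ↔ R3
R4 ← R4 + (3/4)·R3: [0, 0, 0, -25/4, -5/2, -15/2]
R5 ← R5 + (1/4)·R3: [0, 0, 0, 21/4, 5/2, 15/2]
R5 ← R5 + (21/25)·R4: [0, 0, 0, 0, 2/5, 6/5]
The echelon form has 5 nonzero rows, and every pivot lies in the first 5 columns, so rank(P) = rank([P|b]) = 5.
The system is consistent.
Free variables = (unknowns) − (rank) = 5 − 5 = 0.

0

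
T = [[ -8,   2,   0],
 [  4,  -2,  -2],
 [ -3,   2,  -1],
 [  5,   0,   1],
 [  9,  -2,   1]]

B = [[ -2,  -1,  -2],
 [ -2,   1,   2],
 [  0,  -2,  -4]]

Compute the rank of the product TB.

2

First compute TB:
[[ 12,  10,  20],
 [ -4,  -2,  -4],
 [  2,   7,  14],
 [-10,  -7, -14],
 [-14, -13, -26]]
Now row reduce the product.
R2 ← R2 + (1/3)·R1: [0, 4/3, 8/3]
R3 ← R3 − (1/6)·R1: [0, 16/3, 32/3]
R4 ← R4 + (5/6)·R1: [0, 4/3, 8/3]
R5 ← R5 + (7/6)·R1: [0, -4/3, -8/3]
R3 ← R3 − (4)·R2: [0, 0, 0]
R4 ← R4 − R2: [0, 0, 0]
R5 ← R5 + R2: [0, 0, 0]
2 nonzero rows, so rank(TB) = 2.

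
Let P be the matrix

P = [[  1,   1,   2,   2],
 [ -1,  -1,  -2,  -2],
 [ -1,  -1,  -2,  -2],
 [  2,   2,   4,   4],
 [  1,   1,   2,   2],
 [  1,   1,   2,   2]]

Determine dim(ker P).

Row reduce to echelon form.
R2 ← R2 + R1: [0, 0, 0, 0]
R3 ← R3 + R1: [0, 0, 0, 0]
R4 ← R4 − (2)·R1: [0, 0, 0, 0]
R5 ← R5 − R1: [0, 0, 0, 0]
R6 ← R6 − R1: [0, 0, 0, 0]
1 nonzero row, so rank(P) = 1.
P has 4 columns; by rank–nullity, nullity = 4 − 1 = 3.

3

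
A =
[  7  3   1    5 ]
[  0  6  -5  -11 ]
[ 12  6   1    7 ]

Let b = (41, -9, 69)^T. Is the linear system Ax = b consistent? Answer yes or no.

Row reduce the augmented matrix [A | b].
R3 ← R3 − (12/7)·R1: [0, 6/7, -5/7, -11/7, -9/7]
R3 ← R3 − (1/7)·R2: [0, 0, 0, 0, 0]
The echelon form has 2 nonzero rows, and every pivot lies in the first 4 columns, so rank(A) = rank([A|b]) = 2.
The system is consistent.

yes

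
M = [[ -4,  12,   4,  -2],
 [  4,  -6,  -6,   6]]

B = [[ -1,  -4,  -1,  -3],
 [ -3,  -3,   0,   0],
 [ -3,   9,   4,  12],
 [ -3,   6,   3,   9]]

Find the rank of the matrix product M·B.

First compute MB:
[[-38,   4,  14,  42],
 [ 14, -16, -10, -30]]
Now row reduce the product.
R2 ← R2 + (7/19)·R1: [0, -276/19, -92/19, -276/19]
2 nonzero rows, so rank(MB) = 2.

2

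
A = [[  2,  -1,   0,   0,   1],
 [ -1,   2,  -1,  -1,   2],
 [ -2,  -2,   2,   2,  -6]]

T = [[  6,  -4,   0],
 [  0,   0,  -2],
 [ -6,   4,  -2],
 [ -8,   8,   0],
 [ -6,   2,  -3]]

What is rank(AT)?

First compute AT:
[[  6,  -6,  -1],
 [ -4,  -4,  -8],
 [ -4,  20,  18]]
Now row reduce the product.
R2 ← R2 + (2/3)·R1: [0, -8, -26/3]
R3 ← R3 + (2/3)·R1: [0, 16, 52/3]
R3 ← R3 + (2)·R2: [0, 0, 0]
2 nonzero rows, so rank(AT) = 2.

2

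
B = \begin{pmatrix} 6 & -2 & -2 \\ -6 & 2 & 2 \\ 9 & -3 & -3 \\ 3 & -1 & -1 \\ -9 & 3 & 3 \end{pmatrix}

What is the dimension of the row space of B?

Row reduce to echelon form.
R2 ← R2 + R1: [0, 0, 0]
R3 ← R3 − (3/2)·R1: [0, 0, 0]
R4 ← R4 − (1/2)·R1: [0, 0, 0]
R5 ← R5 + (3/2)·R1: [0, 0, 0]
Echelon form has 1 nonzero row, so rank(B) = 1.
The row space has dimension equal to the rank: 1.

1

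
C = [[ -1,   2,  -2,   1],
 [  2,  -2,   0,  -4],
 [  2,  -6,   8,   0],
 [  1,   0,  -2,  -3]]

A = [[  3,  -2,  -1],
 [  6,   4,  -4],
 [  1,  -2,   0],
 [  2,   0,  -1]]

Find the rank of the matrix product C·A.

2

First compute CA:
[[  9,  14,  -8],
 [-14, -12,  10],
 [-22, -44,  22],
 [ -5,   2,   2]]
Now row reduce the product.
R2 ← R2 + (14/9)·R1: [0, 88/9, -22/9]
R3 ← R3 + (22/9)·R1: [0, -88/9, 22/9]
R4 ← R4 + (5/9)·R1: [0, 88/9, -22/9]
R3 ← R3 + R2: [0, 0, 0]
R4 ← R4 − R2: [0, 0, 0]
2 nonzero rows, so rank(CA) = 2.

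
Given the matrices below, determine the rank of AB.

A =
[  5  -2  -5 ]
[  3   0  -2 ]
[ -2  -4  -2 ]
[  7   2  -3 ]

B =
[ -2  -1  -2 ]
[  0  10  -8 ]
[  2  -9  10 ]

2

First compute AB:
[[-20,  20, -44],
 [-10,  15, -26],
 [  0, -20,  16],
 [-20,  40, -60]]
Now row reduce the product.
R2 ← R2 − (1/2)·R1: [0, 5, -4]
R4 ← R4 − R1: [0, 20, -16]
R3 ← R3 + (4)·R2: [0, 0, 0]
R4 ← R4 − (4)·R2: [0, 0, 0]
2 nonzero rows, so rank(AB) = 2.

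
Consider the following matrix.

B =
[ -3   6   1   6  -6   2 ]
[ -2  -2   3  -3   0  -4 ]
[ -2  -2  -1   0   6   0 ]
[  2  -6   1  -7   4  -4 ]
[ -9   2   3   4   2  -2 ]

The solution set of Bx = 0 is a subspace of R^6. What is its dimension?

3

Row reduce to echelon form.
R2 ← R2 − (2/3)·R1: [0, -6, 7/3, -7, 4, -16/3]
R3 ← R3 − (2/3)·R1: [0, -6, -5/3, -4, 10, -4/3]
R4 ← R4 + (2/3)·R1: [0, -2, 5/3, -3, 0, -8/3]
R5 ← R5 − (3)·R1: [0, -16, 0, -14, 20, -8]
R3 ← R3 − R2: [0, 0, -4, 3, 6, 4]
R4 ← R4 − (1/3)·R2: [0, 0, 8/9, -2/3, -4/3, -8/9]
R5 ← R5 − (8/3)·R2: [0, 0, -56/9, 14/3, 28/3, 56/9]
R4 ← R4 + (2/9)·R3: [0, 0, 0, 0, 0, 0]
R5 ← R5 − (14/9)·R3: [0, 0, 0, 0, 0, 0]
3 nonzero rows, so rank(B) = 3.
B has 6 columns; by rank–nullity, nullity = 6 − 3 = 3.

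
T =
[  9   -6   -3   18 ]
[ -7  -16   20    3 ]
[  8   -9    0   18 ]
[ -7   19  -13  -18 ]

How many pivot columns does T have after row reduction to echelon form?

Row reduce to echelon form.
R2 ← R2 + (7/9)·R1: [0, -62/3, 53/3, 17]
R3 ← R3 − (8/9)·R1: [0, -11/3, 8/3, 2]
R4 ← R4 + (7/9)·R1: [0, 43/3, -46/3, -4]
R3 ← R3 − (11/62)·R2: [0, 0, -29/62, -63/62]
R4 ← R4 + (43/62)·R2: [0, 0, -191/62, 483/62]
R4 ← R4 − (191/29)·R3: [0, 0, 0, 420/29]
Echelon form has 4 nonzero rows, so rank(T) = 4.
Each nonzero row contributes one pivot column: 4 pivot columns.

4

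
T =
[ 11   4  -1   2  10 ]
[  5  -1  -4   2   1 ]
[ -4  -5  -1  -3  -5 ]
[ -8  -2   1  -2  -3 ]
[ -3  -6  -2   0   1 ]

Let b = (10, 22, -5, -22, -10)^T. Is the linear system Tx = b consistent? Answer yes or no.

Row reduce the augmented matrix [T | b].
R2 ← R2 − (5/11)·R1: [0, -31/11, -39/11, 12/11, -39/11, 192/11]
R3 ← R3 + (4/11)·R1: [0, -39/11, -15/11, -25/11, -15/11, -15/11]
R4 ← R4 + (8/11)·R1: [0, 10/11, 3/11, -6/11, 47/11, -162/11]
R5 ← R5 + (3/11)·R1: [0, -54/11, -25/11, 6/11, 41/11, -80/11]
R3 ← R3 − (39/31)·R2: [0, 0, 96/31, -113/31, 96/31, -723/31]
R4 ← R4 + (10/31)·R2: [0, 0, -27/31, -6/31, 97/31, -282/31]
R5 ← R5 − (54/31)·R2: [0, 0, 121/31, -42/31, 307/31, -1168/31]
R4 ← R4 + (9/32)·R3: [0, 0, 0, -39/32, 4, -501/32]
R5 ← R5 − (121/96)·R3: [0, 0, 0, 311/96, 6, -265/32]
R5 ← R5 + (311/117)·R4: [0, 0, 0, 0, 1946/117, -1946/39]
The echelon form has 5 nonzero rows, and every pivot lies in the first 5 columns, so rank(T) = rank([T|b]) = 5.
The system is consistent.

yes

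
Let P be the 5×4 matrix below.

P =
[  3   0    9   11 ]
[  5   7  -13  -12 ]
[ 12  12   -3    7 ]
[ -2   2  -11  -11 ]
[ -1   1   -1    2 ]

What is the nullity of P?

1

Row reduce to echelon form.
R2 ← R2 − (5/3)·R1: [0, 7, -28, -91/3]
R3 ← R3 − (4)·R1: [0, 12, -39, -37]
R4 ← R4 + (2/3)·R1: [0, 2, -5, -11/3]
R5 ← R5 + (1/3)·R1: [0, 1, 2, 17/3]
R3 ← R3 − (12/7)·R2: [0, 0, 9, 15]
R4 ← R4 − (2/7)·R2: [0, 0, 3, 5]
R5 ← R5 − (1/7)·R2: [0, 0, 6, 10]
R4 ← R4 − (1/3)·R3: [0, 0, 0, 0]
R5 ← R5 − (2/3)·R3: [0, 0, 0, 0]
3 nonzero rows, so rank(P) = 3.
P has 4 columns; by rank–nullity, nullity = 4 − 3 = 1.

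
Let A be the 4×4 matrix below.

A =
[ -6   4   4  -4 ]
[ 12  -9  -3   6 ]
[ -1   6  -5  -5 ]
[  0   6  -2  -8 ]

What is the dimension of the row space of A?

Row reduce to echelon form.
R2 ← R2 + (2)·R1: [0, -1, 5, -2]
R3 ← R3 − (1/6)·R1: [0, 16/3, -17/3, -13/3]
R3 ← R3 + (16/3)·R2: [0, 0, 21, -15]
R4 ← R4 + (6)·R2: [0, 0, 28, -20]
R4 ← R4 − (4/3)·R3: [0, 0, 0, 0]
Echelon form has 3 nonzero rows, so rank(A) = 3.
The row space has dimension equal to the rank: 3.

3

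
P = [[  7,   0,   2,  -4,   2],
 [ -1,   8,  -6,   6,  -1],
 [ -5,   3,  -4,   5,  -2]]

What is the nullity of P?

Row reduce to echelon form.
R2 ← R2 + (1/7)·R1: [0, 8, -40/7, 38/7, -5/7]
R3 ← R3 + (5/7)·R1: [0, 3, -18/7, 15/7, -4/7]
R3 ← R3 − (3/8)·R2: [0, 0, -3/7, 3/28, -17/56]
3 nonzero rows, so rank(P) = 3.
P has 5 columns; by rank–nullity, nullity = 5 − 3 = 2.

2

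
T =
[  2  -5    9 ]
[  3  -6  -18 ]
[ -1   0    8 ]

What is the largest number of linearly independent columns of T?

3

Row reduce to echelon form.
R2 ← R2 − (3/2)·R1: [0, 3/2, -63/2]
R3 ← R3 + (1/2)·R1: [0, -5/2, 25/2]
R3 ← R3 + (5/3)·R2: [0, 0, -40]
Echelon form has 3 nonzero rows, so rank(T) = 3.
The rank gives the maximum number of linearly independent columns: 3.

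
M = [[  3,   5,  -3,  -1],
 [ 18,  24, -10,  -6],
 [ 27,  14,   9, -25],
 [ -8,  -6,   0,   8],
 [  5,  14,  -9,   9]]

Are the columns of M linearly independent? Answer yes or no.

no

Row reduce M to echelon form.
R2 ← R2 − (6)·R1: [0, -6, 8, 0]
R3 ← R3 − (9)·R1: [0, -31, 36, -16]
R4 ← R4 + (8/3)·R1: [0, 22/3, -8, 16/3]
R5 ← R5 − (5/3)·R1: [0, 17/3, -4, 32/3]
R3 ← R3 − (31/6)·R2: [0, 0, -16/3, -16]
R4 ← R4 + (11/9)·R2: [0, 0, 16/9, 16/3]
R5 ← R5 + (17/18)·R2: [0, 0, 32/9, 32/3]
R4 ← R4 + (1/3)·R3: [0, 0, 0, 0]
R5 ← R5 + (2/3)·R3: [0, 0, 0, 0]
3 pivots among 4 columns.
Only 3 < 4 pivot columns, so the columns are linearly dependent.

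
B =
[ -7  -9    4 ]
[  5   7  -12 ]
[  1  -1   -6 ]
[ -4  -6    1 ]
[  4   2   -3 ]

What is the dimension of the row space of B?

3

Row reduce to echelon form.
R2 ← R2 + (5/7)·R1: [0, 4/7, -64/7]
R3 ← R3 + (1/7)·R1: [0, -16/7, -38/7]
R4 ← R4 − (4/7)·R1: [0, -6/7, -9/7]
R5 ← R5 + (4/7)·R1: [0, -22/7, -5/7]
R3 ← R3 + (4)·R2: [0, 0, -42]
R4 ← R4 + (3/2)·R2: [0, 0, -15]
R5 ← R5 + (11/2)·R2: [0, 0, -51]
R4 ← R4 − (5/14)·R3: [0, 0, 0]
R5 ← R5 − (17/14)·R3: [0, 0, 0]
Echelon form has 3 nonzero rows, so rank(B) = 3.
The row space has dimension equal to the rank: 3.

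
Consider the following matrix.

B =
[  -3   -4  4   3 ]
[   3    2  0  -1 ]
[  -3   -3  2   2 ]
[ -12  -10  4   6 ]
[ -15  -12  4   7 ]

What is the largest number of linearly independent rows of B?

Row reduce to echelon form.
R2 ← R2 + R1: [0, -2, 4, 2]
R3 ← R3 − R1: [0, 1, -2, -1]
R4 ← R4 − (4)·R1: [0, 6, -12, -6]
R5 ← R5 − (5)·R1: [0, 8, -16, -8]
R3 ← R3 + (1/2)·R2: [0, 0, 0, 0]
R4 ← R4 + (3)·R2: [0, 0, 0, 0]
R5 ← R5 + (4)·R2: [0, 0, 0, 0]
Echelon form has 2 nonzero rows, so rank(B) = 2.
The rank gives the maximum number of linearly independent rows: 2.

2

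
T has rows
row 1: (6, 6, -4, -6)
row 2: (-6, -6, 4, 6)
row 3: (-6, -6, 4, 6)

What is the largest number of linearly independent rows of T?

Row reduce to echelon form.
R2 ← R2 + R1: [0, 0, 0, 0]
R3 ← R3 + R1: [0, 0, 0, 0]
Echelon form has 1 nonzero row, so rank(T) = 1.
The rank gives the maximum number of linearly independent rows: 1.

1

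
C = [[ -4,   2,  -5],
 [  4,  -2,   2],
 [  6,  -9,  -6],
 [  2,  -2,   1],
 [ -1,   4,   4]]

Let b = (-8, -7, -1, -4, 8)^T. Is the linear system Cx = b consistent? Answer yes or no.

no

Row reduce the augmented matrix [C | b].
R2 ← R2 + R1: [0, 0, -3, -15]
R3 ← R3 + (3/2)·R1: [0, -6, -27/2, -13]
R4 ← R4 + (1/2)·R1: [0, -1, -3/2, -8]
R5 ← R5 − (1/4)·R1: [0, 7/2, 21/4, 10]
Swap R2 ↔ R3
R4 ← R4 − (1/6)·R2: [0, 0, 3/4, -35/6]
R5 ← R5 + (7/12)·R2: [0, 0, -21/8, 29/12]
R4 ← R4 + (1/4)·R3: [0, 0, 0, -115/12]
R5 ← R5 − (7/8)·R3: [0, 0, 0, 373/24]
R5 ← R5 + (373/230)·R4: [0, 0, 0, 0]
The echelon form has 4 nonzero rows; the last pivot sits in the augmented column, so rank(C) = 3 but rank([C|b]) = 4.
Since the ranks differ, the system is inconsistent.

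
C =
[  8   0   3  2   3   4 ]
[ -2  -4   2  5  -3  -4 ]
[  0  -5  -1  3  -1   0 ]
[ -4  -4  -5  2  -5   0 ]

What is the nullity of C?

Row reduce to echelon form.
R2 ← R2 + (1/4)·R1: [0, -4, 11/4, 11/2, -9/4, -3]
R4 ← R4 + (1/2)·R1: [0, -4, -7/2, 3, -7/2, 2]
R3 ← R3 − (5/4)·R2: [0, 0, -71/16, -31/8, 29/16, 15/4]
R4 ← R4 − R2: [0, 0, -25/4, -5/2, -5/4, 5]
R4 ← R4 − (100/71)·R3: [0, 0, 0, 210/71, -270/71, -20/71]
4 nonzero rows, so rank(C) = 4.
C has 6 columns; by rank–nullity, nullity = 6 − 4 = 2.

2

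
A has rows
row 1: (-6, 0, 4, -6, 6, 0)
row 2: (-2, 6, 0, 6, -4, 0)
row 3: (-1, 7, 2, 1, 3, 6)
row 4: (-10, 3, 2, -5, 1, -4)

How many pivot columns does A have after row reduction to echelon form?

4

Row reduce to echelon form.
R2 ← R2 − (1/3)·R1: [0, 6, -4/3, 8, -6, 0]
R3 ← R3 − (1/6)·R1: [0, 7, 4/3, 2, 2, 6]
R4 ← R4 − (5/3)·R1: [0, 3, -14/3, 5, -9, -4]
R3 ← R3 − (7/6)·R2: [0, 0, 26/9, -22/3, 9, 6]
R4 ← R4 − (1/2)·R2: [0, 0, -4, 1, -6, -4]
R4 ← R4 + (18/13)·R3: [0, 0, 0, -119/13, 84/13, 56/13]
Echelon form has 4 nonzero rows, so rank(A) = 4.
Each nonzero row contributes one pivot column: 4 pivot columns.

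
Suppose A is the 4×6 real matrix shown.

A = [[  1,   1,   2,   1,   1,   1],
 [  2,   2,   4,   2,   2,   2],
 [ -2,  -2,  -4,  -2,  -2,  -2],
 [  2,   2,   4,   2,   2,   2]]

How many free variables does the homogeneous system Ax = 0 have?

5

Row reduce to echelon form.
R2 ← R2 − (2)·R1: [0, 0, 0, 0, 0, 0]
R3 ← R3 + (2)·R1: [0, 0, 0, 0, 0, 0]
R4 ← R4 − (2)·R1: [0, 0, 0, 0, 0, 0]
1 nonzero row, so rank(A) = 1.
A has 6 columns; by rank–nullity, nullity = 6 − 1 = 5.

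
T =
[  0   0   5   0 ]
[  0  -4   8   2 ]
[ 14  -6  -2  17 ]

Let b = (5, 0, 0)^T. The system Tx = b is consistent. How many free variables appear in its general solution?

Row reduce the augmented matrix [T | b].
Swap R1 ↔ R3
The echelon form has 3 nonzero rows, and every pivot lies in the first 4 columns, so rank(T) = rank([T|b]) = 3.
The system is consistent.
Free variables = (unknowns) − (rank) = 4 − 3 = 1.

1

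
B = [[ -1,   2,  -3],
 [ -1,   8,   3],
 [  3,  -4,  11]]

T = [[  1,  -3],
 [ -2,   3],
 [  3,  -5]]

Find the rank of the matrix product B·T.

2

First compute BT:
[[-14,  24],
 [ -8,  12],
 [ 44, -76]]
Now row reduce the product.
R2 ← R2 − (4/7)·R1: [0, -12/7]
R3 ← R3 + (22/7)·R1: [0, -4/7]
R3 ← R3 − (1/3)·R2: [0, 0]
2 nonzero rows, so rank(BT) = 2.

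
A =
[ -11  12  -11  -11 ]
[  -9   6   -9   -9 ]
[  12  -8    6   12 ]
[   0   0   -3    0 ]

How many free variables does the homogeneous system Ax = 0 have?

Row reduce to echelon form.
R2 ← R2 − (9/11)·R1: [0, -42/11, 0, 0]
R3 ← R3 + (12/11)·R1: [0, 56/11, -6, 0]
R3 ← R3 + (4/3)·R2: [0, 0, -6, 0]
R4 ← R4 − (1/2)·R3: [0, 0, 0, 0]
3 nonzero rows, so rank(A) = 3.
A has 4 columns; by rank–nullity, nullity = 4 − 3 = 1.

1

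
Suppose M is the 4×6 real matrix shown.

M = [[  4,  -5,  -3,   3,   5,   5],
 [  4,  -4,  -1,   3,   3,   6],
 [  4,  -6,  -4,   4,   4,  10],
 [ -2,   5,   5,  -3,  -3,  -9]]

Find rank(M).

3

Row reduce to echelon form.
R2 ← R2 − R1: [0, 1, 2, 0, -2, 1]
R3 ← R3 − R1: [0, -1, -1, 1, -1, 5]
R4 ← R4 + (1/2)·R1: [0, 5/2, 7/2, -3/2, -1/2, -13/2]
R3 ← R3 + R2: [0, 0, 1, 1, -3, 6]
R4 ← R4 − (5/2)·R2: [0, 0, -3/2, -3/2, 9/2, -9]
R4 ← R4 + (3/2)·R3: [0, 0, 0, 0, 0, 0]
Echelon form has 3 nonzero rows, so rank(M) = 3.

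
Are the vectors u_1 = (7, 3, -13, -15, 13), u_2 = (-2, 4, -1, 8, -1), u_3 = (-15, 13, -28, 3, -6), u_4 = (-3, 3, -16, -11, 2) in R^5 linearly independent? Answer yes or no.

no

Form the matrix with these vectors as rows and row reduce.
R2 ← R2 + (2/7)·R1: [0, 34/7, -33/7, 26/7, 19/7]
R3 ← R3 + (15/7)·R1: [0, 136/7, -391/7, -204/7, 153/7]
R4 ← R4 + (3/7)·R1: [0, 30/7, -151/7, -122/7, 53/7]
R3 ← R3 − (4)·R2: [0, 0, -37, -44, 11]
R4 ← R4 − (15/17)·R2: [0, 0, -296/17, -352/17, 88/17]
R4 ← R4 − (8/17)·R3: [0, 0, 0, 0, 0]
3 nonzero rows, so the 4 vectors span a space of dimension 3.
Since 3 < 4, the vectors are linearly dependent.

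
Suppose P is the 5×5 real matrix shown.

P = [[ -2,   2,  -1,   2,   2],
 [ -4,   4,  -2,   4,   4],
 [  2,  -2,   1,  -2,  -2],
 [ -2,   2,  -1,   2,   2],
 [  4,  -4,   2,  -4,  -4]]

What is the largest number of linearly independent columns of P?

1

Row reduce to echelon form.
R2 ← R2 − (2)·R1: [0, 0, 0, 0, 0]
R3 ← R3 + R1: [0, 0, 0, 0, 0]
R4 ← R4 − R1: [0, 0, 0, 0, 0]
R5 ← R5 + (2)·R1: [0, 0, 0, 0, 0]
Echelon form has 1 nonzero row, so rank(P) = 1.
The rank gives the maximum number of linearly independent columns: 1.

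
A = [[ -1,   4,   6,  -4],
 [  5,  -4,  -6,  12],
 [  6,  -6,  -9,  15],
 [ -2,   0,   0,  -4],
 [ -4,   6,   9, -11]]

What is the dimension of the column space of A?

2

Row reduce to echelon form.
R2 ← R2 + (5)·R1: [0, 16, 24, -8]
R3 ← R3 + (6)·R1: [0, 18, 27, -9]
R4 ← R4 − (2)·R1: [0, -8, -12, 4]
R5 ← R5 − (4)·R1: [0, -10, -15, 5]
R3 ← R3 − (9/8)·R2: [0, 0, 0, 0]
R4 ← R4 + (1/2)·R2: [0, 0, 0, 0]
R5 ← R5 + (5/8)·R2: [0, 0, 0, 0]
Echelon form has 2 nonzero rows, so rank(A) = 2.
The column space has dimension equal to the rank: 2.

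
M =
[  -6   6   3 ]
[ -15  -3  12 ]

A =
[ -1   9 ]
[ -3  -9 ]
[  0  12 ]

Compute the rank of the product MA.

2

First compute MA:
[[-12, -72],
 [ 24,  36]]
Now row reduce the product.
R2 ← R2 + (2)·R1: [0, -108]
2 nonzero rows, so rank(MA) = 2.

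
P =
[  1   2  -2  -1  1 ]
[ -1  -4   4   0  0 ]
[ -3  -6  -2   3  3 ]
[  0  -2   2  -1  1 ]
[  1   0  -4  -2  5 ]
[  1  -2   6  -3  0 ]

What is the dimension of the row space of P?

Row reduce to echelon form.
R2 ← R2 + R1: [0, -2, 2, -1, 1]
R3 ← R3 + (3)·R1: [0, 0, -8, 0, 6]
R5 ← R5 − R1: [0, -2, -2, -1, 4]
R6 ← R6 − R1: [0, -4, 8, -2, -1]
R4 ← R4 − R2: [0, 0, 0, 0, 0]
R5 ← R5 − R2: [0, 0, -4, 0, 3]
R6 ← R6 − (2)·R2: [0, 0, 4, 0, -3]
R5 ← R5 − (1/2)·R3: [0, 0, 0, 0, 0]
R6 ← R6 + (1/2)·R3: [0, 0, 0, 0, 0]
Echelon form has 3 nonzero rows, so rank(P) = 3.
The row space has dimension equal to the rank: 3.

3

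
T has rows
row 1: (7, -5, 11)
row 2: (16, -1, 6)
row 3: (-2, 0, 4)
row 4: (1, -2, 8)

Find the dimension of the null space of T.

Row reduce to echelon form.
R2 ← R2 − (16/7)·R1: [0, 73/7, -134/7]
R3 ← R3 + (2/7)·R1: [0, -10/7, 50/7]
R4 ← R4 − (1/7)·R1: [0, -9/7, 45/7]
R3 ← R3 + (10/73)·R2: [0, 0, 330/73]
R4 ← R4 + (9/73)·R2: [0, 0, 297/73]
R4 ← R4 − (9/10)·R3: [0, 0, 0]
3 nonzero rows, so rank(T) = 3.
T has 3 columns; by rank–nullity, nullity = 3 − 3 = 0.

0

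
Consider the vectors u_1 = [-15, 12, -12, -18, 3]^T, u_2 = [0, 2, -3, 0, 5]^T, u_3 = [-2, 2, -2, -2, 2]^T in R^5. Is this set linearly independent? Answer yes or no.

Form the matrix with these vectors as rows and row reduce.
R3 ← R3 − (2/15)·R1: [0, 2/5, -2/5, 2/5, 8/5]
R3 ← R3 − (1/5)·R2: [0, 0, 1/5, 2/5, 3/5]
3 nonzero rows, so the 3 vectors span a space of dimension 3.
Since 3 = 3, the vectors are linearly independent.

yes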